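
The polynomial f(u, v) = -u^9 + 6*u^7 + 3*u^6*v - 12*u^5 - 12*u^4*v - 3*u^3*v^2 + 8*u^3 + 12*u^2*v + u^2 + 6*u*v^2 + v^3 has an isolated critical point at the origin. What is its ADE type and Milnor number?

Type A_{2}, Milnor number mu = 2.

The Hessian of f at 0 has rank 1. Corank 1: A-series; mu = 2 gives A_2.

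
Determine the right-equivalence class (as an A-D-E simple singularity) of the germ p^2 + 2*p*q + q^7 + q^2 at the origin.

A_{6}

The Hessian of f at 0 has rank 1. Corank 1: A-series; mu = 6 gives A_6.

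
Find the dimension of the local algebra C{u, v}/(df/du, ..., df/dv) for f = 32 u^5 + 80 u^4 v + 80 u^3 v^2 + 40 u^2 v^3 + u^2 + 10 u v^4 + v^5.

4

The Hessian of f at 0 is [[2, 0], [0, 0]] with rank 1, so corank 1. A Groebner basis of the Jacobian ideal J(f) in C{u,v} is {v^4, u}; counting standard monomials gives mu = 4. Corank 1: A-series; mu = 4 gives A_4.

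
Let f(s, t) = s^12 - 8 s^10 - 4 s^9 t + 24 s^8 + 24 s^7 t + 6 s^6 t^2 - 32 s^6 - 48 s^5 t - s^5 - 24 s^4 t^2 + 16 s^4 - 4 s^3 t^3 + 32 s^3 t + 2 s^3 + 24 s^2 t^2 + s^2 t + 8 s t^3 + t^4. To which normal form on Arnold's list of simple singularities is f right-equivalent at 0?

D_{5}

The Hessian of f at 0 has rank 0. Corank 2; j^3 = s^2*(2*s + t) has shape L^2 M (L != M), so D-series; mu = 5 gives D_5.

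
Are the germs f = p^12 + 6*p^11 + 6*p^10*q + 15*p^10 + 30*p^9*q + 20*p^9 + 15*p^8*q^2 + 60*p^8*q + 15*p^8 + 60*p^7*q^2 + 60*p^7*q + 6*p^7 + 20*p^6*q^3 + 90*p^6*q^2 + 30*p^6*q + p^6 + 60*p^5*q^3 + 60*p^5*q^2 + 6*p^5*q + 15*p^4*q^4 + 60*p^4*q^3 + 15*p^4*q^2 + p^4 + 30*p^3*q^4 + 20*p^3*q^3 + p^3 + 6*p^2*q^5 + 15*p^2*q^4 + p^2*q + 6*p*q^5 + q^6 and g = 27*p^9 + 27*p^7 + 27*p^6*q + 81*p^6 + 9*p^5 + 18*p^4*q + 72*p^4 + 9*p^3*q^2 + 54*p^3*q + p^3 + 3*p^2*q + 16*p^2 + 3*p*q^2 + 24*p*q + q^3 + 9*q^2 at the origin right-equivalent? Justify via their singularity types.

The Hessian of f at 0 has rank 0. Corank 2; j^3 = p^2*(p + q) has shape L^2 M (L != M), so D-series; mu = 7 gives D_7. The Hessian of g at 0 has rank 1. Corank 1: A-series; mu = 2 gives A_2. f is D_7 but g is A_2, hence not right-equivalent.

No.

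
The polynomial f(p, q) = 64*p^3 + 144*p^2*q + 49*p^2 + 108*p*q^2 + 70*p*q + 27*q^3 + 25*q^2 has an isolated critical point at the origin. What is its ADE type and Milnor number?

Type A_2, Milnor number mu = 2.

The Hessian of f at 0 is [[98, 70], [70, 50]] with rank 1, so corank 1. A Groebner basis of the Jacobian ideal J(f) in C{p,q} is {q^2, p + 5*q/7}; counting standard monomials gives mu = 2. Corank 1: A-series; mu = 2 gives A_2.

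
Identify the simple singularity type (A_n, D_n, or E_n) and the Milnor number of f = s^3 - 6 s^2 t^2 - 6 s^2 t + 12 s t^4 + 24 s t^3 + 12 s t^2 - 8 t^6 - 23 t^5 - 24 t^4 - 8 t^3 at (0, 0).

Type E_{8}, Milnor number mu = 8.

The Hessian of f at 0 is [[0, 0], [0, 0]] with rank 0, so corank 2. A Groebner basis of the Jacobian ideal J(f) in C{s,t} is {t^4, s^3 - 6*s^2*t + 3*s^2 - 12*s*t + 16*t^3 + 12*t^2, -s^2/4 + s*t^2 + s*t - 2*t^3 - t^2}; counting standard monomials gives mu = 8. Corank 2; j^3 = (s - 2*t)^3 is a perfect cube, so E-series; the 5-jet and mu = 8 give E_8.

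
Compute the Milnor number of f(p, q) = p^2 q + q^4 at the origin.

5

The Hessian of f at 0 is [[0, 0], [0, 0]] with rank 0, so corank 2. A Groebner basis of the Jacobian ideal J(f) in C{p,q} is {p^3, p^2/4 + q^3, p*q}; counting standard monomials gives mu = 5. Corank 2; j^3 = p^2*q has shape L^2 M (L != M), so D-series; mu = 5 gives D_5.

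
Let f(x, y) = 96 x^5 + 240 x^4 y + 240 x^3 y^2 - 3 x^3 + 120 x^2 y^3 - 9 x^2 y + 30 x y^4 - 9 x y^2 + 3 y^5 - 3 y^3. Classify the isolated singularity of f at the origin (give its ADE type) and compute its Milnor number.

Type E_8, Milnor number mu = 8.

The Hessian of f at 0 has rank 0. Corank 2; j^3 = -3*(x + y)^3 is a perfect cube, so E-series; the 5-jet and mu = 8 give E_8.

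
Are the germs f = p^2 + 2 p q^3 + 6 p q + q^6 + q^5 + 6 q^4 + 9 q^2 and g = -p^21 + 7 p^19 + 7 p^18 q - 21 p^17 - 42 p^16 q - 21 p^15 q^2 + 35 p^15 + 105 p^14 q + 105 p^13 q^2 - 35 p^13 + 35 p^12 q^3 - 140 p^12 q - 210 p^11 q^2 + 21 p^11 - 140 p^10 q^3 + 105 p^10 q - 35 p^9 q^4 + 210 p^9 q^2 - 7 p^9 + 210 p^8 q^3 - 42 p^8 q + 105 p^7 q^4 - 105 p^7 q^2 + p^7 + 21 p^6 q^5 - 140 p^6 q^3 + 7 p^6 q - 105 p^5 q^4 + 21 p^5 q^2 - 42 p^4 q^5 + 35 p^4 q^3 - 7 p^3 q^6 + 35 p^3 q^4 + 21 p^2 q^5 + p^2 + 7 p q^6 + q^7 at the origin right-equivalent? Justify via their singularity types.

No.

The Hessian of f at 0 has rank 1. Corank 1: A-series; mu = 4 gives A_4. The Hessian of g at 0 has rank 1. Corank 1: A-series; mu = 6 gives A_6. f is A_4 but g is A_6, hence not right-equivalent.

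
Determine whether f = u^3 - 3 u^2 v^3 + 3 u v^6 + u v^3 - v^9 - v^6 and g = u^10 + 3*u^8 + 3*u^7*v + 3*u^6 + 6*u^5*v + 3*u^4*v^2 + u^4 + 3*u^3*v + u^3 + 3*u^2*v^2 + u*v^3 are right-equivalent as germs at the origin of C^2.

The Hessian of f at 0 has rank 0. Corank 2; j^3 = u^3 is a perfect cube, so E-series; the 4-jet and mu = 7 give E_7. The Hessian of g at 0 has rank 0. Corank 2; j^3 = u^3 is a perfect cube, so E-series; the 4-jet and mu = 7 give E_7. Both have type E_7, hence right-equivalent.

Yes.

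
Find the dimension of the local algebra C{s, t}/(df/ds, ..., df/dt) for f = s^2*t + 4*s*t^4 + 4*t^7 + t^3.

The Hessian of f at 0 has rank 0. Corank 2; j^3 = t*(s^2 + t^2) splits into three distinct lines over C (the quadratic factor has nonzero discriminant), so D_4.

4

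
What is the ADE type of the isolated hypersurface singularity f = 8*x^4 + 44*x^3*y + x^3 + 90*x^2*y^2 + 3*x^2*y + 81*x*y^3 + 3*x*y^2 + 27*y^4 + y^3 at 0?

E_{7}

The Hessian of f at 0 has rank 0. Corank 2; j^3 = (x + y)^3 is a perfect cube, so E-series; the 4-jet and mu = 7 give E_7.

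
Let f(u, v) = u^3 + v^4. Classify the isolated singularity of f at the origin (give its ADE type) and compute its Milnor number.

Type E_{6}, Milnor number mu = 6.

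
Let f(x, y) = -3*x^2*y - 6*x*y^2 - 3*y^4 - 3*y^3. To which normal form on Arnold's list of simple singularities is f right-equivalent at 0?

D_{5}

The Hessian of f at 0 is [[0, 0], [0, 0]] with rank 0, so corank 2. A Groebner basis of the Jacobian ideal J(f) in C{x,y} is {x^3 - x^2/4 + y^2/4, x^2/4 + y^3 - y^2/4, x*y + y^2}; counting standard monomials gives mu = 5. Corank 2; j^3 = -3*y*(x + y)^2 has shape L^2 M (L != M), so D-series; mu = 5 gives D_5.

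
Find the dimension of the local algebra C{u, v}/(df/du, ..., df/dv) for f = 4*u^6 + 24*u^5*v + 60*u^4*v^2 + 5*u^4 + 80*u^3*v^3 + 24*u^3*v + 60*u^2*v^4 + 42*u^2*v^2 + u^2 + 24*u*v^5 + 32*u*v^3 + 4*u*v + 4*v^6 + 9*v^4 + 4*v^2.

3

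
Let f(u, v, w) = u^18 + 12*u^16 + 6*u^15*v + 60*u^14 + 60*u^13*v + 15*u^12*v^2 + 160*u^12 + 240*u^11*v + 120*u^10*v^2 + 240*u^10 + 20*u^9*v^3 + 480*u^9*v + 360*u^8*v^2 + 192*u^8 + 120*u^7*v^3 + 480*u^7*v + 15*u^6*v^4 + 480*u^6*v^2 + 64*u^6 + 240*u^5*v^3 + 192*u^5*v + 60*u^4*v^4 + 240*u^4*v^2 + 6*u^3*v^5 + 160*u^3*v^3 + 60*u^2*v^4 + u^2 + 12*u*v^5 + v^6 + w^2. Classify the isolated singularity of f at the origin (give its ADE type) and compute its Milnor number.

The Hessian of f at 0 has rank 2. Corank 1: A-series; mu = 5 gives A_5.

Type A5, Milnor number mu = 5.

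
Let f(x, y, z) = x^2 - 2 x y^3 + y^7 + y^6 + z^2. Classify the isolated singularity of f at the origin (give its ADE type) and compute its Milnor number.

The Hessian of f at 0 is [[2, 0, 0], [0, 0, 0], [0, 0, 2]] with rank 2, so corank 1. A Groebner basis of the Jacobian ideal J(f) in C{x,y,z} is {-x + y^3, x^2, z}; counting standard monomials gives mu = 6. Corank 1: A-series; mu = 6 gives A_6.

Type A_{6}, Milnor number mu = 6.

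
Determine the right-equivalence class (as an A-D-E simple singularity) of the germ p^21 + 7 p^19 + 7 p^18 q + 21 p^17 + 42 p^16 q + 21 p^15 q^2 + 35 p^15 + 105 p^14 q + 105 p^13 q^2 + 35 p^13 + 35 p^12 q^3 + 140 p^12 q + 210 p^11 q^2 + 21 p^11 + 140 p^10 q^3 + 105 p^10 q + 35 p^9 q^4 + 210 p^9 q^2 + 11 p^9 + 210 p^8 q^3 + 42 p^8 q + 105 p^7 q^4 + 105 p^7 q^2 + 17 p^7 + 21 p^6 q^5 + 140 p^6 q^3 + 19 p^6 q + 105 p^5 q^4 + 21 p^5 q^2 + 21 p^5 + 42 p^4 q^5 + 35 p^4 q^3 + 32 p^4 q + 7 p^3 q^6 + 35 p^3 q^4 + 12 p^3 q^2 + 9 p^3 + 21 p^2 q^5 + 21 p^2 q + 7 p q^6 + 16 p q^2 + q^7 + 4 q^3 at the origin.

The Hessian of f at 0 has rank 0. Corank 2; j^3 = (p + q)*(3*p + 2*q)^2 has shape L^2 M (L != M), so D-series; mu = 8 gives D_8.

D_{8}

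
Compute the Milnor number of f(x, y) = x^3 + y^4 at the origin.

6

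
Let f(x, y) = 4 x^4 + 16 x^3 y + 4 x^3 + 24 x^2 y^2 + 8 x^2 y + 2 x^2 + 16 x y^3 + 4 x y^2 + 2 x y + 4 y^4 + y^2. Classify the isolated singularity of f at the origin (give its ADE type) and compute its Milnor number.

Type A_1, Milnor number mu = 1.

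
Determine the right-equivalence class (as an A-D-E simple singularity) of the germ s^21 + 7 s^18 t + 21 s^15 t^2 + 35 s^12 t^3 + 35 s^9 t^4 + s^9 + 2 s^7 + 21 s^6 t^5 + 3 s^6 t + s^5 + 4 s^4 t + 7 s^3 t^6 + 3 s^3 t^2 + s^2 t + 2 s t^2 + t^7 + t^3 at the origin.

D_{8}

The Hessian of f at 0 has rank 0. Corank 2; j^3 = t*(s + t)^2 has shape L^2 M (L != M), so D-series; mu = 8 gives D_8.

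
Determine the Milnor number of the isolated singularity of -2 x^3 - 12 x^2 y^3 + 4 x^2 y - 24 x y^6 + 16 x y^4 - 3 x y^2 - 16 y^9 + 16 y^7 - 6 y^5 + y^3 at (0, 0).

4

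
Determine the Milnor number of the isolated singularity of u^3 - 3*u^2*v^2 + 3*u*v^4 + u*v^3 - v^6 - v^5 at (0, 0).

7

The Hessian of f at 0 is [[0, 0], [0, 0]] with rank 0, so corank 2. A Groebner basis of the Jacobian ideal J(f) in C{u,v} is {-u^2 + v^4 - v^3/3, u^3, u^2*v + u^2/3 + v^3/9, -u^2 + u*v^2 - v^3/3}; counting standard monomials gives mu = 7. Corank 2; j^3 = u^3 is a perfect cube, so E-series; the 4-jet and mu = 7 give E_7.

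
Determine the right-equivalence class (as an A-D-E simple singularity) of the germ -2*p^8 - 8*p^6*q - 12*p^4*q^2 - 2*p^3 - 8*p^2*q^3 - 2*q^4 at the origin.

E_6

The Hessian of f at 0 has rank 0. Corank 2; j^3 = -2*p^3 is a perfect cube, so E-series; the 4-jet and mu = 6 give E_6.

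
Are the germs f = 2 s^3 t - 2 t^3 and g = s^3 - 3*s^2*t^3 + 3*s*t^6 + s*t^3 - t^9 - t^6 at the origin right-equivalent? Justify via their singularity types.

The Hessian of f at 0 is [[0, 0], [0, 0]] with rank 0, so corank 2. A Groebner basis of the Jacobian ideal J(f) in C{s,t} is {s^3 - 3*t^2, s^2*t, t^3}; counting standard monomials gives mu = 7. Corank 2; j^3 = -2*t^3 is a perfect cube, so E-series; the 4-jet and mu = 7 give E_7. The Hessian of g at 0 is [[0, 0], [0, 0]] with rank 0, so corank 2. A Groebner basis of the Jacobian ideal J(g) in C{s,t} is {s^3, s*t^2, 3*s^2 + t^3}; counting standard monomials gives mu = 7. Corank 2; j^3 = s^3 is a perfect cube, so E-series; the 4-jet and mu = 7 give E_7. Both have type E_7, hence right-equivalent.

Yes.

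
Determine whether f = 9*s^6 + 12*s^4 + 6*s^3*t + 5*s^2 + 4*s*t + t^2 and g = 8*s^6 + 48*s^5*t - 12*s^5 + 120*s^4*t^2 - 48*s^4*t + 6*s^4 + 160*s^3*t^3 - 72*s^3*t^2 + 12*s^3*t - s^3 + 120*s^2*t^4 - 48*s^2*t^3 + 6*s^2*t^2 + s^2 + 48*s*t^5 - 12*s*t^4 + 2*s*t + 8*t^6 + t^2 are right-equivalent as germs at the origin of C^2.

The Hessian of f at 0 has rank 2. Corank 0: nondegenerate Morse point, so A_1. The Hessian of g at 0 has rank 1. Corank 1: A-series; mu = 2 gives A_2. f is A_1 but g is A_2, hence not right-equivalent.

No.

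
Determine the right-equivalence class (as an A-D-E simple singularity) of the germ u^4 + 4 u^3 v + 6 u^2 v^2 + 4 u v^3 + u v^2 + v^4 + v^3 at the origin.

D_{5}

The Hessian of f at 0 has rank 0. Corank 2; j^3 = v^2*(u + v) has shape L^2 M (L != M), so D-series; mu = 5 gives D_5.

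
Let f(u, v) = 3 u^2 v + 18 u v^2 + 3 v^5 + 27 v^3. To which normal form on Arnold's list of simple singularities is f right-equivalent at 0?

D6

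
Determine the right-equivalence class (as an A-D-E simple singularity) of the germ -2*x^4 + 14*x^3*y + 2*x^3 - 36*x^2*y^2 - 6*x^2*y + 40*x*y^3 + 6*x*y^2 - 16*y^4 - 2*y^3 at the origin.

E_{7}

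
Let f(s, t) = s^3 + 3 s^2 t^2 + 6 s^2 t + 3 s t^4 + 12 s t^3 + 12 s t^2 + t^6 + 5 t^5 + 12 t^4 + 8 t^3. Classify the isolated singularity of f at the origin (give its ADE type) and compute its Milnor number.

The Hessian of f at 0 is [[0, 0], [0, 0]] with rank 0, so corank 2. A Groebner basis of the Jacobian ideal J(f) in C{s,t} is {t^4, s^3 + 6*s^2*t - 6*s^2 - 24*s*t - 16*t^3 - 24*t^2, s^2/2 + s*t^2 + 2*s*t + 2*t^3 + 2*t^2}; counting standard monomials gives mu = 8. Corank 2; j^3 = (s + 2*t)^3 is a perfect cube, so E-series; the 5-jet and mu = 8 give E_8.

Type E8, Milnor number mu = 8.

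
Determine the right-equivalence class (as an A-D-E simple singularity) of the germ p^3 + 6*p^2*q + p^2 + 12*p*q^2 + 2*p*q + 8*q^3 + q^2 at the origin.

A_{2}

The Hessian of f at 0 has rank 1. Corank 1: A-series; mu = 2 gives A_2.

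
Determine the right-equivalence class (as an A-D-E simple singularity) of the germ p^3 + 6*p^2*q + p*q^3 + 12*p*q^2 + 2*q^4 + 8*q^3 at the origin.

The Hessian of f at 0 has rank 0. Corank 2; j^3 = (p + 2*q)^3 is a perfect cube, so E-series; the 4-jet and mu = 7 give E_7.

E_{7}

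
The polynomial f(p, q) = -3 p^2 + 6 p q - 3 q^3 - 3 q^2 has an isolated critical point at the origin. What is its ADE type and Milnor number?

Type A_{2}, Milnor number mu = 2.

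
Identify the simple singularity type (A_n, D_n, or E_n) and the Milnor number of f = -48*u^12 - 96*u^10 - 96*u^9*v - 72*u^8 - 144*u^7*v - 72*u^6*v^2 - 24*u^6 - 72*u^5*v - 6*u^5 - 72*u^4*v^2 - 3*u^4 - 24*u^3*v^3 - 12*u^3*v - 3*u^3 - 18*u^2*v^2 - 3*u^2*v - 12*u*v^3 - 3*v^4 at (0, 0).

Type D_{5}, Milnor number mu = 5.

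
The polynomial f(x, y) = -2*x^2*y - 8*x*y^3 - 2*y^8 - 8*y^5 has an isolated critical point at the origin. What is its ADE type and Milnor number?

The Hessian of f at 0 is [[0, 0], [0, 0]] with rank 0, so corank 2. A Groebner basis of the Jacobian ideal J(f) in C{x,y} is {x^4, x^3*y - x^2 - 2*x*y^2, x^3/2 + x^2*y^2, x*y/2 + y^3}; counting standard monomials gives mu = 9. Corank 2; j^3 = -2*x^2*y has shape L^2 M (L != M), so D-series; mu = 9 gives D_9.

Type D_9, Milnor number mu = 9.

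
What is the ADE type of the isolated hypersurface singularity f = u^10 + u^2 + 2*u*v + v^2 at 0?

A9

The Hessian of f at 0 has rank 1. Corank 1: A-series; mu = 9 gives A_9.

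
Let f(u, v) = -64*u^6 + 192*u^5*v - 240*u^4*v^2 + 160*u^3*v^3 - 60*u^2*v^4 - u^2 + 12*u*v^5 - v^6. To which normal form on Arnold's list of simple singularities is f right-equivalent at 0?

A_5

The Hessian of f at 0 has rank 1. Corank 1: A-series; mu = 5 gives A_5.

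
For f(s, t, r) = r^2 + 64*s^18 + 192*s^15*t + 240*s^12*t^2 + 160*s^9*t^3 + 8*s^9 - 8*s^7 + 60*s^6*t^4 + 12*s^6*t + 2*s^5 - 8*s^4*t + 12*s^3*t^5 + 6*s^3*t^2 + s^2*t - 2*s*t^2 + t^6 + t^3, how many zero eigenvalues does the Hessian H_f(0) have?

2

Hessian at 0 has rank 1.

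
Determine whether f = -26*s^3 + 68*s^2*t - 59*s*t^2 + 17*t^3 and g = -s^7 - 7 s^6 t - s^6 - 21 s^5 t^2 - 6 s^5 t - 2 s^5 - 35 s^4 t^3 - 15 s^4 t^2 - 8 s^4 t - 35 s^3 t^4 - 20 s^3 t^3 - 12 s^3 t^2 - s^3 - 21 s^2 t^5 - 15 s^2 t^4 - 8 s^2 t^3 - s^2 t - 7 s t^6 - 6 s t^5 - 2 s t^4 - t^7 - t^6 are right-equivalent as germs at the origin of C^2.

No.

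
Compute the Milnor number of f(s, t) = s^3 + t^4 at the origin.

The Hessian of f at 0 has rank 0. Corank 2; j^3 = s^3 is a perfect cube, so E-series; the 4-jet and mu = 6 give E_6.

6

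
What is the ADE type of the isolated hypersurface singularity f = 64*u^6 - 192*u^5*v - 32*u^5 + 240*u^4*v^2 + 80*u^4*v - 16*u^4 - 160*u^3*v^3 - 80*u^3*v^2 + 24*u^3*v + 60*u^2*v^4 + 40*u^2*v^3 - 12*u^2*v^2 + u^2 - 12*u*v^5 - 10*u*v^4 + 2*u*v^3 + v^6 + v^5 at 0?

A_4

The Hessian of f at 0 is [[2, 0], [0, 0]] with rank 1, so corank 1. A Groebner basis of the Jacobian ideal J(f) in C{u,v} is {u + v^3, u^2, u*v}; counting standard monomials gives mu = 4. Corank 1: A-series; mu = 4 gives A_4.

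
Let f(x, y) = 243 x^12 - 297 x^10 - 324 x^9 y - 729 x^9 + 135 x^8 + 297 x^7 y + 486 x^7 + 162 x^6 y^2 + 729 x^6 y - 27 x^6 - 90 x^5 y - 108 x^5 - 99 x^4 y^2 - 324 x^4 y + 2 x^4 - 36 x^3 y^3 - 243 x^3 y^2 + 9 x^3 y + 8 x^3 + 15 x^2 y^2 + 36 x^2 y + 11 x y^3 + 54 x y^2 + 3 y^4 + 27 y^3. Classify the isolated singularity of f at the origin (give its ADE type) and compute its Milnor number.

Type E7, Milnor number mu = 7.

The Hessian of f at 0 has rank 0. Corank 2; j^3 = (2*x + 3*y)^3 is a perfect cube, so E-series; the 4-jet and mu = 7 give E_7.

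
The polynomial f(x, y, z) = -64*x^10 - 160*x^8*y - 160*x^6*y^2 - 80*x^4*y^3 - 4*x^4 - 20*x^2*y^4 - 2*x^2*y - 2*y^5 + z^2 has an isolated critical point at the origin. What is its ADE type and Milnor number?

The Hessian of f at 0 has rank 1. Corank 2; j^3 = -2*x^2*y has shape L^2 M (L != M), so D-series; mu = 6 gives D_6.

Type D_{6}, Milnor number mu = 6.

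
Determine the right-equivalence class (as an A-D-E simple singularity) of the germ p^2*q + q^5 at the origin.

D_6

The Hessian of f at 0 has rank 0. Corank 2; j^3 = p^2*q has shape L^2 M (L != M), so D-series; mu = 6 gives D_6.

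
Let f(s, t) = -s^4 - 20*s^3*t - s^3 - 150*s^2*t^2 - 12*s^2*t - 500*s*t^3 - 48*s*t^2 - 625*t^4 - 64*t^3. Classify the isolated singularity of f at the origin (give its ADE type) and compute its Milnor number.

Type E_6, Milnor number mu = 6.

The Hessian of f at 0 is [[0, 0], [0, 0]] with rank 0, so corank 2. A Groebner basis of the Jacobian ideal J(f) in C{s,t} is {t^4, s*t^2 + 13*t^3/3, s^2 + 8*s*t + 16*t^2}; counting standard monomials gives mu = 6. Corank 2; j^3 = -(s + 4*t)^3 is a perfect cube, so E-series; the 4-jet and mu = 6 give E_6.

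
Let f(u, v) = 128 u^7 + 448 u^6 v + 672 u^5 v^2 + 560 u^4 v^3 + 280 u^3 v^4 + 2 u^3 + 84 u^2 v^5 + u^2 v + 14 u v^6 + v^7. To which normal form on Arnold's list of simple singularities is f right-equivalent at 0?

The Hessian of f at 0 has rank 0. Corank 2; j^3 = u^2*(2*u + v) has shape L^2 M (L != M), so D-series; mu = 8 gives D_8.

D8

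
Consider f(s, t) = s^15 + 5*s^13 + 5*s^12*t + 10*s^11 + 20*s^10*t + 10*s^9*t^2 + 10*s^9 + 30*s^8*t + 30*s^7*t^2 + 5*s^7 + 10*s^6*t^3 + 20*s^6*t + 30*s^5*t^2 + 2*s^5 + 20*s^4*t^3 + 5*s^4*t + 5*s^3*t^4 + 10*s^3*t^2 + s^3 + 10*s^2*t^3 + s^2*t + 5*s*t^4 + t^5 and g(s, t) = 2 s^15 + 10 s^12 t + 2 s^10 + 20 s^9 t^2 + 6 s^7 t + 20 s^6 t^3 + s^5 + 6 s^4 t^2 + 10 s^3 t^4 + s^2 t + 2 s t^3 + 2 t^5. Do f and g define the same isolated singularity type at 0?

Yes.

The Hessian of f at 0 is [[0, 0], [0, 0]] with rank 0, so corank 2. A Groebner basis of the Jacobian ideal J(f) in C{s,t} is {-s*t/5 + t^4, s*t^2, s^2 + s*t}; counting standard monomials gives mu = 6. Corank 2; j^3 = s^2*(s + t) has shape L^2 M (L != M), so D-series; mu = 6 gives D_6. The Hessian of g at 0 is [[0, 0], [0, 0]] with rank 0, so corank 2. A Groebner basis of the Jacobian ideal J(g) in C{s,t} is {s^3, s^2*t, -s^2/4 + s*t^2, s*t + t^3}; counting standard monomials gives mu = 6. Corank 2; j^3 = s^2*t has shape L^2 M (L != M), so D-series; mu = 6 gives D_6. Both have type D_6, hence right-equivalent.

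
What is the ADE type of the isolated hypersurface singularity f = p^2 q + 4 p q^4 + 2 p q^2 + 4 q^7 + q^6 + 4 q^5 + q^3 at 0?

D_{7}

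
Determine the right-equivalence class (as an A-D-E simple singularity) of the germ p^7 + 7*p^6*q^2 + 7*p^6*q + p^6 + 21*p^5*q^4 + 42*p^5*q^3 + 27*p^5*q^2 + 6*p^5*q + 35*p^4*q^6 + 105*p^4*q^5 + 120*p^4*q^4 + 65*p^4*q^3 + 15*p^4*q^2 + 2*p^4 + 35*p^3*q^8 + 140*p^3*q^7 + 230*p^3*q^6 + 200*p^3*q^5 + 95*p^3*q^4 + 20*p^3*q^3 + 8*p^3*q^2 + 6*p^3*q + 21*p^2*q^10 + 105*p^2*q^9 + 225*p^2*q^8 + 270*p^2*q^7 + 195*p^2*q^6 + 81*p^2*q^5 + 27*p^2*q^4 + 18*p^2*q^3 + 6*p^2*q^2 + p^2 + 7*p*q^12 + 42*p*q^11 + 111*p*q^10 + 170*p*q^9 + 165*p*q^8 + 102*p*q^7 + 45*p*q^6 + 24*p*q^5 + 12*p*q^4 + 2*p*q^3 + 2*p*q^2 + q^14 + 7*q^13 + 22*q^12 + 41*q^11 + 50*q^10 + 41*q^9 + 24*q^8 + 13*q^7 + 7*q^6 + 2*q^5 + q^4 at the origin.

The Hessian of f at 0 has rank 1. Corank 1: A-series; mu = 6 gives A_6.

A_{6}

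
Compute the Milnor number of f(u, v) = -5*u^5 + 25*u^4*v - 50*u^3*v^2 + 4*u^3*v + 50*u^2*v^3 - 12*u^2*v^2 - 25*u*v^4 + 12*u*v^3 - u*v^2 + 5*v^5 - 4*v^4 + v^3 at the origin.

The Hessian of f at 0 has rank 0. Corank 2; j^3 = -v^2*(u - v) has shape L^2 M (L != M), so D-series; mu = 6 gives D_6.

6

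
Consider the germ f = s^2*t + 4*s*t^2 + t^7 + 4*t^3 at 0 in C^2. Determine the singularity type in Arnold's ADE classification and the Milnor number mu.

Type D8, Milnor number mu = 8.

The Hessian of f at 0 has rank 0. Corank 2; j^3 = t*(s + 2*t)^2 has shape L^2 M (L != M), so D-series; mu = 8 gives D_8.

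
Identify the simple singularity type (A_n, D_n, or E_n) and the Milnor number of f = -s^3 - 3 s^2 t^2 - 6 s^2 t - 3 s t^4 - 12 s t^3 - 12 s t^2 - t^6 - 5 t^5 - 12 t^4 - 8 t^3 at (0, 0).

Type E8, Milnor number mu = 8.

The Hessian of f at 0 is [[0, 0], [0, 0]] with rank 0, so corank 2. A Groebner basis of the Jacobian ideal J(f) in C{s,t} is {t^4, s^3 + 6*s^2*t - 6*s^2 - 24*s*t - 16*t^3 - 24*t^2, s^2/2 + s*t^2 + 2*s*t + 2*t^3 + 2*t^2}; counting standard monomials gives mu = 8. Corank 2; j^3 = -(s + 2*t)^3 is a perfect cube, so E-series; the 5-jet and mu = 8 give E_8.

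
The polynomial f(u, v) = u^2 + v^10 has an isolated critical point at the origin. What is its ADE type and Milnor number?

The Hessian of f at 0 has rank 1. Corank 1: A-series; mu = 9 gives A_9.

Type A_9, Milnor number mu = 9.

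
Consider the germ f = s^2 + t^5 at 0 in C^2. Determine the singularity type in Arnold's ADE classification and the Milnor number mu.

Type A_4, Milnor number mu = 4.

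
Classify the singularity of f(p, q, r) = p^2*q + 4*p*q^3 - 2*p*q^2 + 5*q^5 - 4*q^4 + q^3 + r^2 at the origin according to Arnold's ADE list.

D_6

The Hessian of f at 0 has rank 1. Corank 2; j^3 = q*(p - q)^2 has shape L^2 M (L != M), so D-series; mu = 6 gives D_6.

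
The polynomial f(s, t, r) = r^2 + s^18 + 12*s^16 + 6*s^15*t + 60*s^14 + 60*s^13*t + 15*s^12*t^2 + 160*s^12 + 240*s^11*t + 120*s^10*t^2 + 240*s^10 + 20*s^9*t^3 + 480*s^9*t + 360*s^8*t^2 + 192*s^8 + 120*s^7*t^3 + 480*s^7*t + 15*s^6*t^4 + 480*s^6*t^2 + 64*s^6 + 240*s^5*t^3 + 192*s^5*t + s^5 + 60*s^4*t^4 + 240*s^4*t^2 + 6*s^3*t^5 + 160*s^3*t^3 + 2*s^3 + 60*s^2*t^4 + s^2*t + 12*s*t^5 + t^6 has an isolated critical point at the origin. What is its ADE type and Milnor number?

Type D_7, Milnor number mu = 7.

The Hessian of f at 0 has rank 1. Corank 2; j^3 = s^2*(2*s + t) has shape L^2 M (L != M), so D-series; mu = 7 gives D_7.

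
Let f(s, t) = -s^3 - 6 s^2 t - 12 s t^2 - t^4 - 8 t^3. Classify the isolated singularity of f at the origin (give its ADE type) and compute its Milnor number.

Type E_6, Milnor number mu = 6.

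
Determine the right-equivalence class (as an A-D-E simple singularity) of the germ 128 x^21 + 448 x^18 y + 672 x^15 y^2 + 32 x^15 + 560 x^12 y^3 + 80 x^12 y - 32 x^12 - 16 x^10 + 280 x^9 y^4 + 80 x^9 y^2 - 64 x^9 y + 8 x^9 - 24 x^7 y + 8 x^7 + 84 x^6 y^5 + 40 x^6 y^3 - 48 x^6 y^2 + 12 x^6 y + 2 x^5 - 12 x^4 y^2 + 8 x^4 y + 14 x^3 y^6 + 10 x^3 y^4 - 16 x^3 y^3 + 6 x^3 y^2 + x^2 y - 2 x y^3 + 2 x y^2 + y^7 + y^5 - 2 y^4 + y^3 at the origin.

D_{8}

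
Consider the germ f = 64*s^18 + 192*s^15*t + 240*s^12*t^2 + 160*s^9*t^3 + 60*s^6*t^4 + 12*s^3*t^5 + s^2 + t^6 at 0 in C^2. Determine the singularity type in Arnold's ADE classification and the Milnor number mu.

The Hessian of f at 0 has rank 1. Corank 1: A-series; mu = 5 gives A_5.

Type A_5, Milnor number mu = 5.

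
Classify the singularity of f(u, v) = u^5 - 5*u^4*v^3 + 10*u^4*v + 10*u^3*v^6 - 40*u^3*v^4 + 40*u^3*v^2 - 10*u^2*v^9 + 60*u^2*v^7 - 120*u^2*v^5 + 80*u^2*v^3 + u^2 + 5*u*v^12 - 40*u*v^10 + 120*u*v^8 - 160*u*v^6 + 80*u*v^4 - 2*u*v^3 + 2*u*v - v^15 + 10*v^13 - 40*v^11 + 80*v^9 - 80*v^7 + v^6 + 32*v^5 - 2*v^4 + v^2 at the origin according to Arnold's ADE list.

A_{4}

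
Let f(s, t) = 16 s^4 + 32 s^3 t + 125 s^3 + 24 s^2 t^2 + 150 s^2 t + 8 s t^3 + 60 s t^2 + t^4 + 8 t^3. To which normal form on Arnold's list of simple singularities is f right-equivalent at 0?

E6

The Hessian of f at 0 is [[0, 0], [0, 0]] with rank 0, so corank 2. A Groebner basis of the Jacobian ideal J(f) in C{s,t} is {t^4, s*t^2 + 13*t^3/30, s^2 + 4*s*t/5 + 4*t^2/25}; counting standard monomials gives mu = 6. Corank 2; j^3 = (5*s + 2*t)^3 is a perfect cube, so E-series; the 4-jet and mu = 6 give E_6.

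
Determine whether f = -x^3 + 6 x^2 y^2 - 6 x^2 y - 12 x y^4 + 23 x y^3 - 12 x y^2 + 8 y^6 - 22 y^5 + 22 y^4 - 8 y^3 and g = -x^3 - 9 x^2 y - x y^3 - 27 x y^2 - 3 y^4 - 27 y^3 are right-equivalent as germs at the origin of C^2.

The Hessian of f at 0 is [[0, 0], [0, 0]] with rank 0, so corank 2. A Groebner basis of the Jacobian ideal J(f) in C{x,y} is {-x^2/4 - x*y + y^4 - y^3/12 - y^2, x^3 - 13*x^2/2 - 26*x*y + 35*y^3/6 - 26*y^2, x^2*y + 25*x^2/12 + 25*x*y/3 - 119*y^3/36 + 25*y^2/3, -x^2/2 + x*y^2 - 2*x*y + 11*y^3/6 - 2*y^2}; counting standard monomials gives mu = 7. Corank 2; j^3 = -(x + 2*y)^3 is a perfect cube, so E-series; the 4-jet and mu = 7 give E_7. The Hessian of g at 0 is [[0, 0], [0, 0]] with rank 0, so corank 2. A Groebner basis of the Jacobian ideal J(g) in C{x,y} is {x^3 + 9*x^2*y + 162*x^2 + 972*x*y + 1458*y^2, -9*x^2 + x*y^2 - 54*x*y - 81*y^2, 3*x^2 + 18*x*y + y^3 + 27*y^2}; counting standard monomials gives mu = 7. Corank 2; j^3 = -(x + 3*y)^3 is a perfect cube, so E-series; the 4-jet and mu = 7 give E_7. Both have type E_7, hence right-equivalent.

Yes.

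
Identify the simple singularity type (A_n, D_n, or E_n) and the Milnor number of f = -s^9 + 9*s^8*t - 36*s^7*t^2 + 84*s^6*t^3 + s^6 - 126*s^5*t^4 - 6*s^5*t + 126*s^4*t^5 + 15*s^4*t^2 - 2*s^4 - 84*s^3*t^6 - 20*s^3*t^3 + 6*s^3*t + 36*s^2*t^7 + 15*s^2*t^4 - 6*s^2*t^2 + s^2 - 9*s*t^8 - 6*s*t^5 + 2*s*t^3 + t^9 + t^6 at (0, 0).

Type A_{8}, Milnor number mu = 8.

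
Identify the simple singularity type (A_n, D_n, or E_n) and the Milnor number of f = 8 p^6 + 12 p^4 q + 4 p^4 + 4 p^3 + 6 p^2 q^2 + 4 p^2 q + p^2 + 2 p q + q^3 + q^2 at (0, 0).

The Hessian of f at 0 is [[2, 2], [2, 2]] with rank 1, so corank 1. A Groebner basis of the Jacobian ideal J(f) in C{p,q} is {q^2, p + q}; counting standard monomials gives mu = 2. Corank 1: A-series; mu = 2 gives A_2.

Type A_{2}, Milnor number mu = 2.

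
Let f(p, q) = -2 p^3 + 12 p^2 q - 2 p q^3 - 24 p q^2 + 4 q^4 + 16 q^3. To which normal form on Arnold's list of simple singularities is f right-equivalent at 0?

The Hessian of f at 0 is [[0, 0], [0, 0]] with rank 0, so corank 2. A Groebner basis of the Jacobian ideal J(f) in C{p,q} is {p^3 - 6*p^2*q - 48*p^2 + 192*p*q - 192*q^2, 6*p^2 + p*q^2 - 24*p*q + 24*q^2, 3*p^2 - 12*p*q + q^3 + 12*q^2}; counting standard monomials gives mu = 7. Corank 2; j^3 = -2*(p - 2*q)^3 is a perfect cube, so E-series; the 4-jet and mu = 7 give E_7.

E_{7}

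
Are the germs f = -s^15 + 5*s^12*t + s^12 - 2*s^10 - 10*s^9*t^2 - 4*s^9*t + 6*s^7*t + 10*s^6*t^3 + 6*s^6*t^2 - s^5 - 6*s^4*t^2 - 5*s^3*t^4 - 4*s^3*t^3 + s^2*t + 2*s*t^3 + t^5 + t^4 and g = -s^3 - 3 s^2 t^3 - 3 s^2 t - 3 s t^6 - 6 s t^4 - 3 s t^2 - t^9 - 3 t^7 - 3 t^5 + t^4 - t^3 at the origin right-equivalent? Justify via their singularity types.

The Hessian of f at 0 is [[0, 0], [0, 0]] with rank 0, so corank 2. A Groebner basis of the Jacobian ideal J(f) in C{s,t} is {s*t^2, s*t + t^3, s^2 - 4*s*t}; counting standard monomials gives mu = 5. Corank 2; j^3 = s^2*t has shape L^2 M (L != M), so D-series; mu = 5 gives D_5. The Hessian of g at 0 is [[0, 0], [0, 0]] with rank 0, so corank 2. A Groebner basis of the Jacobian ideal J(g) in C{s,t} is {t^3, s^2 + 2*s*t + t^2}; counting standard monomials gives mu = 6. Corank 2; j^3 = -(s + t)^3 is a perfect cube, so E-series; the 4-jet and mu = 6 give E_6. f is D_5 but g is E_6, hence not right-equivalent.

No.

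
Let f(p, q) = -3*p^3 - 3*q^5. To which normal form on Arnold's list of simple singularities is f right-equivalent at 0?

E_8

The Hessian of f at 0 has rank 0. Corank 2; j^3 = -3*p^3 is a perfect cube, so E-series; the 5-jet and mu = 8 give E_8.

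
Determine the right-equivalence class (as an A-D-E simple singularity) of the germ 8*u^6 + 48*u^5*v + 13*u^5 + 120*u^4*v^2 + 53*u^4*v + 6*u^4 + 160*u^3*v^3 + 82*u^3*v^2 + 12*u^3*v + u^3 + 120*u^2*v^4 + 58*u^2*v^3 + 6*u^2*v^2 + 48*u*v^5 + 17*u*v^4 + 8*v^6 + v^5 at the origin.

E_{8}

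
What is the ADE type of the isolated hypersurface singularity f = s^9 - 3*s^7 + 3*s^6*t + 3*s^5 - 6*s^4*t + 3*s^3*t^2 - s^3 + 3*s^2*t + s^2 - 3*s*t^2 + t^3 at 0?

A_2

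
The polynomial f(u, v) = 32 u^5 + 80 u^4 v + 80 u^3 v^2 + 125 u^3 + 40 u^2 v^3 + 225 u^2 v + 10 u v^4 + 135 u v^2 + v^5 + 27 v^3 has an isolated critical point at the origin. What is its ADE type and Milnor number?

Type E_8, Milnor number mu = 8.

The Hessian of f at 0 is [[0, 0], [0, 0]] with rank 0, so corank 2. A Groebner basis of the Jacobian ideal J(f) in C{u,v} is {v^5, u*v^3 + 23*v^4/40, u^2 + 6*u*v/5 + 9*v^2/25}; counting standard monomials gives mu = 8. Corank 2; j^3 = (5*u + 3*v)^3 is a perfect cube, so E-series; the 5-jet and mu = 8 give E_8.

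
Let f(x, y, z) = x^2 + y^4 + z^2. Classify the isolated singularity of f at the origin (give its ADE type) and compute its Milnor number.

The Hessian of f at 0 has rank 2. Corank 1: A-series; mu = 3 gives A_3.

Type A_3, Milnor number mu = 3.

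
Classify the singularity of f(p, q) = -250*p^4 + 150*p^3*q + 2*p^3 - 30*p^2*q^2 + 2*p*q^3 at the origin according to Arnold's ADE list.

E_{7}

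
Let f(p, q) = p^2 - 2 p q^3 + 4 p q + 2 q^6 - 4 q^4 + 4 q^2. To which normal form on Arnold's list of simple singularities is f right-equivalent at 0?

A_{5}

The Hessian of f at 0 has rank 1. Corank 1: A-series; mu = 5 gives A_5.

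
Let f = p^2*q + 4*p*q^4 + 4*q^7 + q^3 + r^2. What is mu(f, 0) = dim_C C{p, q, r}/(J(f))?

4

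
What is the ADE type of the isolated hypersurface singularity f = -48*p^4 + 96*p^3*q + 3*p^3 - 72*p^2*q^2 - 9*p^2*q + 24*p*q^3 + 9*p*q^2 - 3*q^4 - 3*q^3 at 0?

E_{6}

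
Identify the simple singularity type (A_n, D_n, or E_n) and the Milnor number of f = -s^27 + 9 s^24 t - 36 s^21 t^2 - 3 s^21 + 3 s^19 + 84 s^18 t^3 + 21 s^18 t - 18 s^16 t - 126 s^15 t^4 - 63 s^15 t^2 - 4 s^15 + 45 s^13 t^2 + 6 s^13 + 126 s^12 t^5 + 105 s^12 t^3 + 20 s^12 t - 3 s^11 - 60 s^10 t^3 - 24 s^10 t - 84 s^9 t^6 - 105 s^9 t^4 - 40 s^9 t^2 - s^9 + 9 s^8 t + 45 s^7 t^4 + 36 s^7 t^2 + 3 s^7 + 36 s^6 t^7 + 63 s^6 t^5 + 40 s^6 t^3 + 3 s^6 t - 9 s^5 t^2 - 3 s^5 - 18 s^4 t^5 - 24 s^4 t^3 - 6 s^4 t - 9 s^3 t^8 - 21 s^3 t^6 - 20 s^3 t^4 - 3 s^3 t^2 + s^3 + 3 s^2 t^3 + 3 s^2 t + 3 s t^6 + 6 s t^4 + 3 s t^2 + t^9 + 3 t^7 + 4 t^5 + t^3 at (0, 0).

Type E_{8}, Milnor number mu = 8.

The Hessian of f at 0 has rank 0. Corank 2; j^3 = (s + t)^3 is a perfect cube, so E-series; the 5-jet and mu = 8 give E_8.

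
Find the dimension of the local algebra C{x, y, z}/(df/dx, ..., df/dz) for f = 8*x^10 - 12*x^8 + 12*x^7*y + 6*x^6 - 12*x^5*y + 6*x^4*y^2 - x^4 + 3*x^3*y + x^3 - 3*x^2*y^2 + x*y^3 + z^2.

7

The Hessian of f at 0 has rank 1. Corank 2; j^3 = x^3 is a perfect cube, so E-series; the 4-jet and mu = 7 give E_7.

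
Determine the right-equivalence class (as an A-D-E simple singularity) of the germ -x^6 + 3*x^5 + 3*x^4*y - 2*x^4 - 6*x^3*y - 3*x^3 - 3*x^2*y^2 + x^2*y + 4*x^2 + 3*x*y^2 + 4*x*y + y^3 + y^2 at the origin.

A2

The Hessian of f at 0 has rank 1. Corank 1: A-series; mu = 2 gives A_2.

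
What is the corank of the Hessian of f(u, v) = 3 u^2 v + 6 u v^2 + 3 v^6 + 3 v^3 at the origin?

2

The Hessian at 0 is [[0, 0], [0, 0]] of rank 0; hence corank 2.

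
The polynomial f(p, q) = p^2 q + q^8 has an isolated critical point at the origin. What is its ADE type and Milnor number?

Type D9, Milnor number mu = 9.

The Hessian of f at 0 has rank 0. Corank 2; j^3 = p^2*q has shape L^2 M (L != M), so D-series; mu = 9 gives D_9.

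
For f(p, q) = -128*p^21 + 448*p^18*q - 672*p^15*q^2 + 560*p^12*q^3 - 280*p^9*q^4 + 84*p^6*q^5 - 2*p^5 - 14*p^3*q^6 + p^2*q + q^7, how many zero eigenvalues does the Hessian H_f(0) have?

The Hessian at 0 is [[0, 0], [0, 0]] of rank 0; hence corank 2.

2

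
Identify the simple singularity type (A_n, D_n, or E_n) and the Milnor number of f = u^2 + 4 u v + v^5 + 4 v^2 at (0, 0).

The Hessian of f at 0 has rank 1. Corank 1: A-series; mu = 4 gives A_4.

Type A4, Milnor number mu = 4.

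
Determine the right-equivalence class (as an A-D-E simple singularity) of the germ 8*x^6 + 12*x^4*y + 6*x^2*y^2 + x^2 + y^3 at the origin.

A2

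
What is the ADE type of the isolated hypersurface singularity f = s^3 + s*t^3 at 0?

E7

The Hessian of f at 0 has rank 0. Corank 2; j^3 = s^3 is a perfect cube, so E-series; the 4-jet and mu = 7 give E_7.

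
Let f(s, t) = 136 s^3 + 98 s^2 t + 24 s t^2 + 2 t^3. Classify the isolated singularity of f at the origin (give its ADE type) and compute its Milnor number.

Type D4, Milnor number mu = 4.

The Hessian of f at 0 has rank 0. Corank 2; j^3 = 2*(4*s + t)*(17*s^2 + 8*s*t + t^2) splits into three distinct lines over C (the quadratic factor has nonzero discriminant), so D_4.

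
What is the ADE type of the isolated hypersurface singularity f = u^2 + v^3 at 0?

A_2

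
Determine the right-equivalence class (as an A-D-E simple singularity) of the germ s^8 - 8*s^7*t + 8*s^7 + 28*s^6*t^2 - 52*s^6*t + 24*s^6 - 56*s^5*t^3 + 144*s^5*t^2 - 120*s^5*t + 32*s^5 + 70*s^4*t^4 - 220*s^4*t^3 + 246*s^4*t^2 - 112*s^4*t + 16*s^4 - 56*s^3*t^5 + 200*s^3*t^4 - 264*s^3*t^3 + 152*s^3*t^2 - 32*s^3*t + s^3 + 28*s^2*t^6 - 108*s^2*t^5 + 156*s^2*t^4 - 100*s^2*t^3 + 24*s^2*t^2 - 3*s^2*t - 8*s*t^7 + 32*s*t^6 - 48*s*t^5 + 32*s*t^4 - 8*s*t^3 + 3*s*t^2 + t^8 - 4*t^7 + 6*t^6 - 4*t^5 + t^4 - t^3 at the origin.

The Hessian of f at 0 is [[0, 0], [0, 0]] with rank 0, so corank 2. A Groebner basis of the Jacobian ideal J(f) in C{s,t} is {t^4, s*t^2 - 5*t^3/6, s^2 - 2*s*t + t^2}; counting standard monomials gives mu = 6. Corank 2; j^3 = (s - t)^3 is a perfect cube, so E-series; the 4-jet and mu = 6 give E_6.

E_6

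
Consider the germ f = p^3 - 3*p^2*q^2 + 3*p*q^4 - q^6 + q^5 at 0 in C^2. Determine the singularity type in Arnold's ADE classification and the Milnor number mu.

Type E_{8}, Milnor number mu = 8.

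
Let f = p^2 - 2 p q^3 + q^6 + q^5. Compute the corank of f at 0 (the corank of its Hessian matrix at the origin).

1

Hessian at 0 has rank 1.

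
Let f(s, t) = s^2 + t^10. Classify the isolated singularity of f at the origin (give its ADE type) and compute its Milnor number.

The Hessian of f at 0 is [[2, 0], [0, 0]] with rank 1, so corank 1. A Groebner basis of the Jacobian ideal J(f) in C{s,t} is {t^9, s}; counting standard monomials gives mu = 9. Corank 1: A-series; mu = 9 gives A_9.

Type A9, Milnor number mu = 9.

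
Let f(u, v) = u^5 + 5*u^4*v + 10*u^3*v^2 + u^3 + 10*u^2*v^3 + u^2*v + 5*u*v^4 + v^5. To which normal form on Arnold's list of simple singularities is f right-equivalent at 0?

The Hessian of f at 0 is [[0, 0], [0, 0]] with rank 0, so corank 2. A Groebner basis of the Jacobian ideal J(f) in C{u,v} is {-u*v/5 + v^4, u*v^2, u^2 + u*v}; counting standard monomials gives mu = 6. Corank 2; j^3 = u^2*(u + v) has shape L^2 M (L != M), so D-series; mu = 6 gives D_6.

D6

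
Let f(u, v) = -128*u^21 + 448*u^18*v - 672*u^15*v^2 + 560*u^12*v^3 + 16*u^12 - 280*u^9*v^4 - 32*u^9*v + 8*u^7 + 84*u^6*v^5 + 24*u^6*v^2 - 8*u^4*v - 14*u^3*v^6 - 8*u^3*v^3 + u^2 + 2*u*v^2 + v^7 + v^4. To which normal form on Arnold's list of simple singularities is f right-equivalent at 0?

A_{6}

The Hessian of f at 0 has rank 1. Corank 1: A-series; mu = 6 gives A_6.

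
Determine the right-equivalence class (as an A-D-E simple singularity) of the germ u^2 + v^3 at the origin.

A_{2}

The Hessian of f at 0 is [[2, 0], [0, 0]] with rank 1, so corank 1. A Groebner basis of the Jacobian ideal J(f) in C{u,v} is {v^2, u}; counting standard monomials gives mu = 2. Corank 1: A-series; mu = 2 gives A_2.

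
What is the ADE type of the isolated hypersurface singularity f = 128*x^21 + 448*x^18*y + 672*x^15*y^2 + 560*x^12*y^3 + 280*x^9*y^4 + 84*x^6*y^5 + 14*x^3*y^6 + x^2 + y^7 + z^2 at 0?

The Hessian of f at 0 has rank 2. Corank 1: A-series; mu = 6 gives A_6.

A_6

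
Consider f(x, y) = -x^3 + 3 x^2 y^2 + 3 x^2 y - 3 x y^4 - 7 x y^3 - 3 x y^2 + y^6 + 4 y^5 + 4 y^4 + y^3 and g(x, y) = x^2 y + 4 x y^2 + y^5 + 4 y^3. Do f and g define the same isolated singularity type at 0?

No.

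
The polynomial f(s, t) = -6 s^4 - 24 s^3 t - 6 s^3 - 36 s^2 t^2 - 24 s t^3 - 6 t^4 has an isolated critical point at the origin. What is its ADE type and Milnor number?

Type E_6, Milnor number mu = 6.

The Hessian of f at 0 is [[0, 0], [0, 0]] with rank 0, so corank 2. A Groebner basis of the Jacobian ideal J(f) in C{s,t} is {t^4, s*t^2 + t^3/3, s^2}; counting standard monomials gives mu = 6. Corank 2; j^3 = -6*s^3 is a perfect cube, so E-series; the 4-jet and mu = 6 give E_6.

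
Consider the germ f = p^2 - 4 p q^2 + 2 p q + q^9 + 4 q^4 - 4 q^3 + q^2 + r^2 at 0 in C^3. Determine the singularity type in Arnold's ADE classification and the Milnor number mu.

The Hessian of f at 0 has rank 2. Corank 1: A-series; mu = 8 gives A_8.

Type A_{8}, Milnor number mu = 8.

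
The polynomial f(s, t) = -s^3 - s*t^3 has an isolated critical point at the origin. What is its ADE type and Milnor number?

Type E_7, Milnor number mu = 7.

The Hessian of f at 0 is [[0, 0], [0, 0]] with rank 0, so corank 2. A Groebner basis of the Jacobian ideal J(f) in C{s,t} is {s^3, s*t^2, 3*s^2 + t^3}; counting standard monomials gives mu = 7. Corank 2; j^3 = -s^3 is a perfect cube, so E-series; the 4-jet and mu = 7 give E_7.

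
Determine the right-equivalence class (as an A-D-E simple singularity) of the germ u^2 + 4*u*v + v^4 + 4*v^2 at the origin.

The Hessian of f at 0 has rank 1. Corank 1: A-series; mu = 3 gives A_3.

A_3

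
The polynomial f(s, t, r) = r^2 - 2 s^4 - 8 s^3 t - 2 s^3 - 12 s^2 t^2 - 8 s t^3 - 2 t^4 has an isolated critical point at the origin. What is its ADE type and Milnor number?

The Hessian of f at 0 has rank 1. Corank 2; j^3 = -2*s^3 is a perfect cube, so E-series; the 4-jet and mu = 6 give E_6.

Type E_{6}, Milnor number mu = 6.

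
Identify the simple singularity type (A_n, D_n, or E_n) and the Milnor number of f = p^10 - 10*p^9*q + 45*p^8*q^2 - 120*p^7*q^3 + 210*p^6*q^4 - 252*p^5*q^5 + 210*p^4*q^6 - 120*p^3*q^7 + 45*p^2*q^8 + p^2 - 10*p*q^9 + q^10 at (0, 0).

The Hessian of f at 0 is [[2, 0], [0, 0]] with rank 1, so corank 1. A Groebner basis of the Jacobian ideal J(f) in C{p,q} is {q^9, p}; counting standard monomials gives mu = 9. Corank 1: A-series; mu = 9 gives A_9.

Type A_{9}, Milnor number mu = 9.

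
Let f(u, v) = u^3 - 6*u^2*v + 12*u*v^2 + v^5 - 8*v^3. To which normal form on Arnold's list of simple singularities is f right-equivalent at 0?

E8

The Hessian of f at 0 has rank 0. Corank 2; j^3 = (u - 2*v)^3 is a perfect cube, so E-series; the 5-jet and mu = 8 give E_8.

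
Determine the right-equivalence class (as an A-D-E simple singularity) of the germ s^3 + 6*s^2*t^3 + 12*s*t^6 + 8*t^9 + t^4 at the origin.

E_6

The Hessian of f at 0 has rank 0. Corank 2; j^3 = s^3 is a perfect cube, so E-series; the 4-jet and mu = 6 give E_6.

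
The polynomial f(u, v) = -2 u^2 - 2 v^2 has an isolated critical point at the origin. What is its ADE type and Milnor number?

Type A_{1}, Milnor number mu = 1.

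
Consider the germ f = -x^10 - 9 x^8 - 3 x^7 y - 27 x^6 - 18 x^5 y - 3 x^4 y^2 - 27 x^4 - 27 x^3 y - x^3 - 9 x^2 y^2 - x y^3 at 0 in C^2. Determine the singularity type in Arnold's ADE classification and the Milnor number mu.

The Hessian of f at 0 is [[0, 0], [0, 0]] with rank 0, so corank 2. A Groebner basis of the Jacobian ideal J(f) in C{x,y} is {x^2/3 + y^4 + y^3/9, x^3, x^2*y - x^2/9 - y^3/27, 2*x^2/3 + x*y^2 + 2*y^3/9}; counting standard monomials gives mu = 7. Corank 2; j^3 = -x^3 is a perfect cube, so E-series; the 4-jet and mu = 7 give E_7.

Type E7, Milnor number mu = 7.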